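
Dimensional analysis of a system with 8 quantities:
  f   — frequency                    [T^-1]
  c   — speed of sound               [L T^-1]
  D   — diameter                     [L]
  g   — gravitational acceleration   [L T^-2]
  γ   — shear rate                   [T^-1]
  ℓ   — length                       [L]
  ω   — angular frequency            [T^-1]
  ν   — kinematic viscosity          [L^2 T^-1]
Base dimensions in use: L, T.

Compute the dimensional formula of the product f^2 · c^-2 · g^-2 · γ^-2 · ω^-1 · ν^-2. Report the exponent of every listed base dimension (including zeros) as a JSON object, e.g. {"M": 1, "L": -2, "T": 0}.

{"L": -8, "T": 9}

Exponent matrix [L,T] × [f,c,D,g,γ,ℓ,ω,ν]:
  L: [ 0  1  1  1  0  1  0  2]
  T: [-1 -1  0 -2 -1  0 -1 -1]
  [L]: (2)·0+(-2)·1+(-2)·1+(-2)·0+(-1)·0+(-2)·2 = -8
  [T]: (2)·-1+(-2)·-1+(-2)·-2+(-2)·-1+(-1)·-1+(-2)·-1 = 9
⇒ L^-8 T^9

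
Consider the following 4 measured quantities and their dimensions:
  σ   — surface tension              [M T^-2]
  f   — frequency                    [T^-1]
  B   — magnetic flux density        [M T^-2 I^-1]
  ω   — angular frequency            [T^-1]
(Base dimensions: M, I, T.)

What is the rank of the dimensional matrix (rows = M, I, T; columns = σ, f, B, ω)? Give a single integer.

Write exponents as rows M,I,T / cols σ,f,B,ω:
  M: [ 1  0  1  0]
  I: [ 0  0 -1  0]
  T: [-2 -1 -2 -1]
Row reduction gives pivot columns σ,f,B; rank = 3

3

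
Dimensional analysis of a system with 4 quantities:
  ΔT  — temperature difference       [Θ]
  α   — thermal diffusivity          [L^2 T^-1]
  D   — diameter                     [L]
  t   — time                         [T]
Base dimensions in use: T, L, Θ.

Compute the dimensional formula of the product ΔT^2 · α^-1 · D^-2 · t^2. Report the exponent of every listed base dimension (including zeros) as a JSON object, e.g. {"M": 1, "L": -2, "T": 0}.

{"T": 3, "L": -4, "Θ": 2}

Dimensional matrix (T×L×Θ by ΔT×α×D×t):
  T: [ 0 -1  0  1]
  L: [ 0  2  1  0]
  Θ: [ 1  0  0  0]
  [T]: (2)·0+(-1)·-1+(-2)·0+(2)·1 = 3
  [L]: (2)·0+(-1)·2+(-2)·1+(2)·0 = -4
  [Θ]: (2)·1+(-1)·0+(-2)·0+(2)·0 = 2
⇒ T^3 L^-4 Θ^2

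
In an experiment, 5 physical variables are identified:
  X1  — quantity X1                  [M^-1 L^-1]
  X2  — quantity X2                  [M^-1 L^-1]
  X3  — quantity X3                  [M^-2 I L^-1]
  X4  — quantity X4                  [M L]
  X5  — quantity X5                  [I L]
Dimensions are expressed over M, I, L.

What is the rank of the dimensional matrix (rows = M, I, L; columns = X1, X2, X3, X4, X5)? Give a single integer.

Exponent matrix [M,I,L] × [X1,X2,X3,X4,X5]:
  M: [-1 -1 -2  1  0]
  I: [ 0  0  1  0  1]
  L: [-1 -1 -1  1  1]
Echelon form has 2 nonzero rows (pivots: X1,X3)

2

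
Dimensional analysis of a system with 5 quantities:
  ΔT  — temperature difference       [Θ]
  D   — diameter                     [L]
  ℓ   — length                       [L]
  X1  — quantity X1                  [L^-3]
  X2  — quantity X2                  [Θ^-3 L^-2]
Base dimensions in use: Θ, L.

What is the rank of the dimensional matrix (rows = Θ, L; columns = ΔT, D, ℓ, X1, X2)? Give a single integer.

2

Dimensional matrix (Θ×L by ΔT×D×ℓ×X1×X2):
  Θ: [ 1  0  0  0 -3]
  L: [ 0  1  1 -3 -2]
Echelon form has 2 nonzero rows (pivots: ΔT,D)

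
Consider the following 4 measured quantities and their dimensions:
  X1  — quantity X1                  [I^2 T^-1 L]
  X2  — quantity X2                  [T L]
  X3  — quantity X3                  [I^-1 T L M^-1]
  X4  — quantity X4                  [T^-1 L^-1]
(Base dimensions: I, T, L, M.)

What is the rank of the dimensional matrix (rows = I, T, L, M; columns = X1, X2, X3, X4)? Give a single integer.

3

Write exponents as rows I,T,L,M / cols X1,X2,X3,X4:
  I: [ 2  0 -1  0]
  T: [-1  1  1 -1]
  L: [ 1  1  1 -1]
  M: [ 0  0 -1  0]
RREF → pivots at {X1,X2,X3} ⇒ r = 3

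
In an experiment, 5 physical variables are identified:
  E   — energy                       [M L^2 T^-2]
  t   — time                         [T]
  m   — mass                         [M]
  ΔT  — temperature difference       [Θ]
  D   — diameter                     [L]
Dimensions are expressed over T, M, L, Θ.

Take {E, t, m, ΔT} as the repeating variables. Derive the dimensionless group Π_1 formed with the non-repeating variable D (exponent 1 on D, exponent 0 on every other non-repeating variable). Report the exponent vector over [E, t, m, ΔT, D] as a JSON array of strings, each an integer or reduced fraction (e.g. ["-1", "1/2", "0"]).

Write exponents as rows T,M,L,Θ / cols E,t,m,ΔT,D:
  T: [-2  1  0  0  0]
  M: [ 1  0  1  0  0]
  L: [ 2  0  0  0  1]
  Θ: [ 0  0  0  1  0]
Echelon form has 4 nonzero rows (pivots: E,t,m,ΔT)
Pivot set = {E,t,m,ΔT}, free = {D}
RREF:
  r0: [   1    0    0    0  1/2]
  r1: [   0    1    0    0    1]
  r2: [   0    0    1    0 -1/2]
  r3: [   0    0    0    1    0]
Fix exponent of D at 1; solve each RREF row for its pivot's exponent:
  r0: exp(E) + (1/2)·1 = 0 ⇒ exp(E) = -1/2
  r1: exp(t) + (1)·1 = 0 ⇒ exp(t) = -1
  r2: exp(m) + (-1/2)·1 = 0 ⇒ exp(m) = 1/2
  r3: exp(ΔT) + (0)·1 = 0 ⇒ exp(ΔT) = 0
Π_1 = E^(-1/2) · t^-1 · m^(1/2) · D

["-1/2", "-1", "1/2", "0", "1"]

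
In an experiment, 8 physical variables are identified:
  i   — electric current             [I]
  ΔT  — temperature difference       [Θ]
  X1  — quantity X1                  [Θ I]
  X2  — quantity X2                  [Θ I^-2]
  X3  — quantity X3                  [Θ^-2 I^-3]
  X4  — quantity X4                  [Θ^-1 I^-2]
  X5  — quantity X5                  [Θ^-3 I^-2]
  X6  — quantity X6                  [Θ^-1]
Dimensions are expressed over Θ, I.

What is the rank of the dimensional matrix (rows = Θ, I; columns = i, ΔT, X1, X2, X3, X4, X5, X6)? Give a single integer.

2

Dimensional matrix (Θ×I by i×ΔT×X1×X2×X3×X4×X5×X6):
  Θ: [ 0  1  1  1 -2 -1 -3 -1]
  I: [ 1  0  1 -2 -3 -2 -2  0]
Row reduction gives pivot columns i,ΔT; rank = 2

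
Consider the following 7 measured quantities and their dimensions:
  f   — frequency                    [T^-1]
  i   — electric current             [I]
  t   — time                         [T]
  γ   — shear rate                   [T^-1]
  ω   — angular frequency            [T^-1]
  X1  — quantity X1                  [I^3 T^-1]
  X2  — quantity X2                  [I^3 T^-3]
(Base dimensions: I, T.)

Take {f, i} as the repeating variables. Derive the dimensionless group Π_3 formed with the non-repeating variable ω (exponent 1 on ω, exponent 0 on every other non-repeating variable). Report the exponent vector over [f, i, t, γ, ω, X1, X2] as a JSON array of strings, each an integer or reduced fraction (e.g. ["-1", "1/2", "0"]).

Write exponents as rows I,T / cols f,i,t,γ,ω,X1,X2:
  I: [ 0  1  0  0  0  3  3]
  T: [-1  0  1 -1 -1 -1 -3]
RREF → pivots at {f,i} ⇒ r = 2
Pivot set = {f,i}, free = {t,γ,ω,X1,X2}
RREF:
  r0: [   1    0   -1    1    1    1    3]
  r1: [   0    1    0    0    0    3    3]
Fix exponent of ω at 1, t at 0, γ at 0, X1 at 0, X2 at 0; solve each RREF row for its pivot's exponent:
  r0: exp(f) + (1)·1 = 0 ⇒ exp(f) = -1
  r1: exp(i) + (0)·1 = 0 ⇒ exp(i) = 0
Π_3 = f^-1 · ω

["-1", "0", "0", "0", "1", "0", "0"]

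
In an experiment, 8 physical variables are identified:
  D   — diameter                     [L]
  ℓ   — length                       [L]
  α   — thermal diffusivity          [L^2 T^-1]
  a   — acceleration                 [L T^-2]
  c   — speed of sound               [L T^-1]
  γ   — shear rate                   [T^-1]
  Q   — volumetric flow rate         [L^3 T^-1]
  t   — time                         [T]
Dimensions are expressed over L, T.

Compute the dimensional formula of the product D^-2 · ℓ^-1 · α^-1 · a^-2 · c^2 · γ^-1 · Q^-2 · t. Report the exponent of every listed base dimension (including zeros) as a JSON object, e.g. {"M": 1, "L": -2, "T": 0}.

{"L": -11, "T": 7}

Exponent matrix [L,T] × [D,ℓ,α,a,c,γ,Q,t]:
  L: [ 1  1  2  1  1  0  3  0]
  T: [ 0  0 -1 -2 -1 -1 -1  1]
  [L]: (-2)·1+(-1)·1+(-1)·2+(-2)·1+(2)·1+(-1)·0+(-2)·3+(1)·0 = -11
  [T]: (-2)·0+(-1)·0+(-1)·-1+(-2)·-2+(2)·-1+(-1)·-1+(-2)·-1+(1)·1 = 7
⇒ L^-11 T^7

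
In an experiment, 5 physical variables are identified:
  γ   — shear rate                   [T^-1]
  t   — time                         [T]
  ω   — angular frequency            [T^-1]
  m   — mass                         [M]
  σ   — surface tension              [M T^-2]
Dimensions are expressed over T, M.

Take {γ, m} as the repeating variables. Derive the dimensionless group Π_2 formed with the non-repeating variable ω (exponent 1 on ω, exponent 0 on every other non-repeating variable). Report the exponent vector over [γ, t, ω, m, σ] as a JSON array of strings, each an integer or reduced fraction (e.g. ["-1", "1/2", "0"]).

Dimensional matrix (T×M by γ×t×ω×m×σ):
  T: [-1  1 -1  0 -2]
  M: [ 0  0  0  1  1]
Echelon form has 2 nonzero rows (pivots: γ,m)
Repeat: γ,m; free: t,ω,σ
RREF:
  r0: [   1   -1    1    0    2]
  r1: [   0    0    0    1    1]
Fix exponent of ω at 1, t at 0, σ at 0; solve each RREF row for its pivot's exponent:
  r0: exp(γ) + (1)·1 = 0 ⇒ exp(γ) = -1
  r1: exp(m) + (0)·1 = 0 ⇒ exp(m) = 0
Π_2 = γ^-1 · ω

["-1", "0", "1", "0", "0"]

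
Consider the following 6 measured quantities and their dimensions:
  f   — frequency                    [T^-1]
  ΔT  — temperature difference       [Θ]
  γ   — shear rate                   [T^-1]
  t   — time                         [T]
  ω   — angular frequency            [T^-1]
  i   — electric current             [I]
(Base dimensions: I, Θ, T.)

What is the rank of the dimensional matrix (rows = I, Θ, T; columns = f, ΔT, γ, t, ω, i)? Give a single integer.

3

Dimensional matrix (I×Θ×T by f×ΔT×γ×t×ω×i):
  I: [ 0  0  0  0  0  1]
  Θ: [ 0  1  0  0  0  0]
  T: [-1  0 -1  1 -1  0]
Echelon form has 3 nonzero rows (pivots: f,ΔT,i)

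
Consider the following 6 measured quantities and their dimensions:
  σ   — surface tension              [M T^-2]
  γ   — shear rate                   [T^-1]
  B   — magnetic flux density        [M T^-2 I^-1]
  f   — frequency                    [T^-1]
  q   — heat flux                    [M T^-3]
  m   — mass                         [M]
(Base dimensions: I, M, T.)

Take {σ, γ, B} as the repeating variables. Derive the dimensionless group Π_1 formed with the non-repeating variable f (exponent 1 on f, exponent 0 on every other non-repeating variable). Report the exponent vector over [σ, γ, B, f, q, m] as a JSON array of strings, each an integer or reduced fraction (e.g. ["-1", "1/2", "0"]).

["0", "-1", "0", "1", "0", "0"]

Exponent matrix [I,M,T] × [σ,γ,B,f,q,m]:
  I: [ 0  0 -1  0  0  0]
  M: [ 1  0  1  0  1  1]
  T: [-2 -1 -2 -1 -3  0]
Echelon form has 3 nonzero rows (pivots: σ,γ,B)
Pivot set = {σ,γ,B}, free = {f,q,m}
RREF:
  r0: [   1    0    0    0    1    1]
  r1: [   0    1    0    1    1   -2]
  r2: [   0    0    1    0    0    0]
Fix exponent of f at 1, q at 0, m at 0; solve each RREF row for its pivot's exponent:
  r0: exp(σ) + (0)·1 = 0 ⇒ exp(σ) = 0
  r1: exp(γ) + (1)·1 = 0 ⇒ exp(γ) = -1
  r2: exp(B) + (0)·1 = 0 ⇒ exp(B) = 0
Π_1 = γ^-1 · f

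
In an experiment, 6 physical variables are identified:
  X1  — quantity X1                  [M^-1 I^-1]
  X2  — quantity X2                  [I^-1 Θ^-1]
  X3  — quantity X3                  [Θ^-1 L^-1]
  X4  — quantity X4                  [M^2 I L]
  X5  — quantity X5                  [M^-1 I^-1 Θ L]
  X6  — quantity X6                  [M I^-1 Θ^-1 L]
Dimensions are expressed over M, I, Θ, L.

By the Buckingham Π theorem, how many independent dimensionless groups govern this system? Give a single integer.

3

Dimensional matrix (M×I×Θ×L by X1×X2×X3×X4×X5×X6):
  M: [-1  0  0  2 -1  1]
  I: [-1 -1  0  1 -1 -1]
  Θ: [ 0 -1 -1  0  1 -1]
  L: [ 0  0 -1  1  1  1]
Echelon form has 3 nonzero rows (pivots: X1,X2,X3)
6 vars − rank 3 = 3 Π groups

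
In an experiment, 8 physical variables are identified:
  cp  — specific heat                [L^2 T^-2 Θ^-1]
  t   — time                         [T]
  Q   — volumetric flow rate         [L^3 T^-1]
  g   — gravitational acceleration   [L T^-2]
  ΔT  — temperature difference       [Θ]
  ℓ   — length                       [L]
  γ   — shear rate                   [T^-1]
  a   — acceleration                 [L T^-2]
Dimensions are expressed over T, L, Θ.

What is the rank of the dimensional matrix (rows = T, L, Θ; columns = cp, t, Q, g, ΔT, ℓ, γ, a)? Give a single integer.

3

Exponent matrix [T,L,Θ] × [cp,t,Q,g,ΔT,ℓ,γ,a]:
  T: [-2  1 -1 -2  0  0 -1 -2]
  L: [ 2  0  3  1  0  1  0  1]
  Θ: [-1  0  0  0  1  0  0  0]
Echelon form has 3 nonzero rows (pivots: cp,t,Q)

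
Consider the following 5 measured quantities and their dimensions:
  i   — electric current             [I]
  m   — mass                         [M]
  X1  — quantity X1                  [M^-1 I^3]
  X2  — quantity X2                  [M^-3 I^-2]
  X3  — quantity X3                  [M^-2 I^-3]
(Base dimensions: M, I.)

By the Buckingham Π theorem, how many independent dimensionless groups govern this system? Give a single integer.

3

Exponent matrix [M,I] × [i,m,X1,X2,X3]:
  M: [ 0  1 -1 -3 -2]
  I: [ 1  0  3 -2 -3]
Echelon form has 2 nonzero rows (pivots: i,m)
5 vars − rank 2 = 3 Π groups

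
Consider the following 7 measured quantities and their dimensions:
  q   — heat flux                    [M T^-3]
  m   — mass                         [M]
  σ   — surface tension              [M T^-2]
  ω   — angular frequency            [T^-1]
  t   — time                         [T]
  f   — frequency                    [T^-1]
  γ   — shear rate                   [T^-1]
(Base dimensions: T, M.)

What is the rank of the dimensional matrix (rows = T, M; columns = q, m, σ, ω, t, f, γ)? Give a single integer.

Dimensional matrix (T×M by q×m×σ×ω×t×f×γ):
  T: [-3  0 -2 -1  1 -1 -1]
  M: [ 1  1  1  0  0  0  0]
Row reduction gives pivot columns q,m; rank = 2

2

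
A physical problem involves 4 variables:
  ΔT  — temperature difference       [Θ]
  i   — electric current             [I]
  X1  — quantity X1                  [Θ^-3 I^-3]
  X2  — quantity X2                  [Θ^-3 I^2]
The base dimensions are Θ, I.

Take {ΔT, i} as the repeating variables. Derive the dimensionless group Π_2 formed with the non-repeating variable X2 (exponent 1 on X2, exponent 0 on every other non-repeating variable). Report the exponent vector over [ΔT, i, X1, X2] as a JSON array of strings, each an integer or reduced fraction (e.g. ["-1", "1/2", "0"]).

["3", "-2", "0", "1"]

Write exponents as rows Θ,I / cols ΔT,i,X1,X2:
  Θ: [ 1  0 -3 -3]
  I: [ 0  1 -3  2]
RREF → pivots at {ΔT,i} ⇒ r = 2
Pivot set = {ΔT,i}, free = {X1,X2}
RREF:
  r0: [   1    0   -3   -3]
  r1: [   0    1   -3    2]
Fix exponent of X2 at 1, X1 at 0; solve each RREF row for its pivot's exponent:
  r0: exp(ΔT) + (-3)·1 = 0 ⇒ exp(ΔT) = 3
  r1: exp(i) + (2)·1 = 0 ⇒ exp(i) = -2
Π_2 = ΔT^3 · i^-2 · X2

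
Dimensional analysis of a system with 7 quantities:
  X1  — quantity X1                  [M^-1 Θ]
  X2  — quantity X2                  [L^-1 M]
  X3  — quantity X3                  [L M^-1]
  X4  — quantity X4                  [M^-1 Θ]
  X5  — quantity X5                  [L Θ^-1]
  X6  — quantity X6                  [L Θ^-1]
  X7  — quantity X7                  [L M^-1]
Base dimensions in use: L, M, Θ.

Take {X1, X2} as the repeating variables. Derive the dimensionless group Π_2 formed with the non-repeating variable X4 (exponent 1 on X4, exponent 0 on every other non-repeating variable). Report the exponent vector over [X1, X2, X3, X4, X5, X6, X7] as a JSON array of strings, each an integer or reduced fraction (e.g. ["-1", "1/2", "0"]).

Dimensional matrix (L×M×Θ by X1×X2×X3×X4×X5×X6×X7):
  L: [ 0 -1  1  0  1  1  1]
  M: [-1  1 -1 -1  0  0 -1]
  Θ: [ 1  0  0  1 -1 -1  0]
Row reduction gives pivot columns X1,X2; rank = 2
Repeat: X1,X2; free: X3,X4,X5,X6,X7
RREF:
  r0: [   1    0    0    1   -1   -1    0]
  r1: [   0    1   -1    0   -1   -1   -1]
  r2: [   0    0    0    0    0    0    0]
Fix exponent of X4 at 1, X3 at 0, X5 at 0, X6 at 0, X7 at 0; solve each RREF row for its pivot's exponent:
  r0: exp(X1) + (1)·1 = 0 ⇒ exp(X1) = -1
  r1: exp(X2) + (0)·1 = 0 ⇒ exp(X2) = 0
Π_2 = X1^-1 · X4

["-1", "0", "0", "1", "0", "0", "0"]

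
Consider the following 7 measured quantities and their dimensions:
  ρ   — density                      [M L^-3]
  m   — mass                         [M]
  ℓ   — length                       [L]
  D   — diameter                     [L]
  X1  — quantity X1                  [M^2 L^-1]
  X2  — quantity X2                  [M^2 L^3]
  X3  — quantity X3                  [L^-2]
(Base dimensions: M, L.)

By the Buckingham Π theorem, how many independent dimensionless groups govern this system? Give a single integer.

Write exponents as rows M,L / cols ρ,m,ℓ,D,X1,X2,X3:
  M: [ 1  1  0  0  2  2  0]
  L: [-3  0  1  1 -1  3 -2]
Row reduction gives pivot columns ρ,m; rank = 2
n=7, r=2 ⇒ 5 dimensionless groups

5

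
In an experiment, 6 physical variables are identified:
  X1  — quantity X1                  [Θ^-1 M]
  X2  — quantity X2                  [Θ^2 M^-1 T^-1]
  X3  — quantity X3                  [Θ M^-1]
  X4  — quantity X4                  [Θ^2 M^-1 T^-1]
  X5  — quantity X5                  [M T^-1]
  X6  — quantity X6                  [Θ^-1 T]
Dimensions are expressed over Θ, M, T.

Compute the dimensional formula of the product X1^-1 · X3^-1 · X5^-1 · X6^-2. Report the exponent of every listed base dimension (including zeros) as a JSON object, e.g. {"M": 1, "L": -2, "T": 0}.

{"Θ": 2, "M": -1, "T": -1}

Exponent matrix [Θ,M,T] × [X1,X2,X3,X4,X5,X6]:
  Θ: [-1  2  1  2  0 -1]
  M: [ 1 -1 -1 -1  1  0]
  T: [ 0 -1  0 -1 -1  1]
  [Θ]: (-1)·-1+(-1)·1+(-1)·0+(-2)·-1 = 2
  [M]: (-1)·1+(-1)·-1+(-1)·1+(-2)·0 = -1
  [T]: (-1)·0+(-1)·0+(-1)·-1+(-2)·1 = -1
⇒ Θ^2 M^-1 T^-1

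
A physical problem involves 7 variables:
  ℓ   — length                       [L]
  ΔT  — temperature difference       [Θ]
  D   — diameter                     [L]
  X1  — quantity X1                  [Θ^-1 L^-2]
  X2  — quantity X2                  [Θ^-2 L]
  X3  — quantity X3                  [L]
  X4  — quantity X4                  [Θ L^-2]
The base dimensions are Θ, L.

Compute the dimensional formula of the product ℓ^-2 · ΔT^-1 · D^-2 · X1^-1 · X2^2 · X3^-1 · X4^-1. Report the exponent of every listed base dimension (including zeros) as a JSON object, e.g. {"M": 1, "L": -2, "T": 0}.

Exponent matrix [Θ,L] × [ℓ,ΔT,D,X1,X2,X3,X4]:
  Θ: [ 0  1  0 -1 -2  0  1]
  L: [ 1  0  1 -2  1  1 -2]
  [Θ]: (-2)·0+(-1)·1+(-2)·0+(-1)·-1+(2)·-2+(-1)·0+(-1)·1 = -5
  [L]: (-2)·1+(-1)·0+(-2)·1+(-1)·-2+(2)·1+(-1)·1+(-1)·-2 = 1
⇒ Θ^-5 L

{"Θ": -5, "L": 1}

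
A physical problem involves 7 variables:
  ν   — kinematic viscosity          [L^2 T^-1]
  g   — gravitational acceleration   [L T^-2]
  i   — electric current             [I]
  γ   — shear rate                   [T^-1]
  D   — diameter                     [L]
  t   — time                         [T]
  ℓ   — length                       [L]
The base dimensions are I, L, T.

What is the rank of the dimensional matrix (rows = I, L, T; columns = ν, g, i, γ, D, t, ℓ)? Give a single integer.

Exponent matrix [I,L,T] × [ν,g,i,γ,D,t,ℓ]:
  I: [ 0  0  1  0  0  0  0]
  L: [ 2  1  0  0  1  0  1]
  T: [-1 -2  0 -1  0  1  0]
Row reduction gives pivot columns ν,g,i; rank = 3

3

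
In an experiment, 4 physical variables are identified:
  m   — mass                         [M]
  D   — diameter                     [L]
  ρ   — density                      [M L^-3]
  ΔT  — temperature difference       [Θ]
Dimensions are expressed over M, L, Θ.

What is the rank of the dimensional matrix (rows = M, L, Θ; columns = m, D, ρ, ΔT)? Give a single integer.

3

Dimensional matrix (M×L×Θ by m×D×ρ×ΔT):
  M: [ 1  0  1  0]
  L: [ 0  1 -3  0]
  Θ: [ 0  0  0  1]
Echelon form has 3 nonzero rows (pivots: m,D,ΔT)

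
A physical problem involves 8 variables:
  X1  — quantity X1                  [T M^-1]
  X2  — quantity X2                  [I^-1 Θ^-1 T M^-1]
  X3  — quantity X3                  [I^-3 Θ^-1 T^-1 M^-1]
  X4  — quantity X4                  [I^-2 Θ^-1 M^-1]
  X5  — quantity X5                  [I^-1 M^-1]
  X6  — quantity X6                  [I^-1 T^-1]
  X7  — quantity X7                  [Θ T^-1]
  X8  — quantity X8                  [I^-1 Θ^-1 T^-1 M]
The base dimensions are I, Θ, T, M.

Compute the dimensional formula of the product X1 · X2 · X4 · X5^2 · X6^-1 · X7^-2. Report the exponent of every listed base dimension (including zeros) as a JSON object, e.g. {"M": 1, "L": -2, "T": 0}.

{"I": -4, "Θ": -4, "T": 5, "M": -5}

Dimensional matrix (I×Θ×T×M by X1×X2×X3×X4×X5×X6×X7×X8):
  I: [ 0 -1 -3 -2 -1 -1  0 -1]
  Θ: [ 0 -1 -1 -1  0  0  1 -1]
  T: [ 1  1 -1  0  0 -1 -1 -1]
  M: [-1 -1 -1 -1 -1  0  0  1]
  [I]: (1)·0+(1)·-1+(1)·-2+(2)·-1+(-1)·-1+(-2)·0 = -4
  [Θ]: (1)·0+(1)·-1+(1)·-1+(2)·0+(-1)·0+(-2)·1 = -4
  [T]: (1)·1+(1)·1+(1)·0+(2)·0+(-1)·-1+(-2)·-1 = 5
  [M]: (1)·-1+(1)·-1+(1)·-1+(2)·-1+(-1)·0+(-2)·0 = -5
⇒ I^-4 Θ^-4 T^5 M^-5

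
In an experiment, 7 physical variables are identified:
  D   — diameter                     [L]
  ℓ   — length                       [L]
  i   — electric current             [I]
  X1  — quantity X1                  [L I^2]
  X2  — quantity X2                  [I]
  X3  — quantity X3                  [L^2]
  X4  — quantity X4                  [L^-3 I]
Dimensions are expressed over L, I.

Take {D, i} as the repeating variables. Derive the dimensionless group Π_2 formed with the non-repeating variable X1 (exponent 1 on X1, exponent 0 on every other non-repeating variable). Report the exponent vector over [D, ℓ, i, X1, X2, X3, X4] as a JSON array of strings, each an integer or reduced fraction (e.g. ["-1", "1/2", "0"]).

["-1", "0", "-2", "1", "0", "0", "0"]

Write exponents as rows L,I / cols D,ℓ,i,X1,X2,X3,X4:
  L: [ 1  1  0  1  0  2 -3]
  I: [ 0  0  1  2  1  0  1]
Row reduction gives pivot columns D,i; rank = 2
Repeat: D,i; free: ℓ,X1,X2,X3,X4
RREF:
  r0: [   1    1    0    1    0    2   -3]
  r1: [   0    0    1    2    1    0    1]
Fix exponent of X1 at 1, ℓ at 0, X2 at 0, X3 at 0, X4 at 0; solve each RREF row for its pivot's exponent:
  r0: exp(D) + (1)·1 = 0 ⇒ exp(D) = -1
  r1: exp(i) + (2)·1 = 0 ⇒ exp(i) = -2
Π_2 = D^-1 · i^-2 · X1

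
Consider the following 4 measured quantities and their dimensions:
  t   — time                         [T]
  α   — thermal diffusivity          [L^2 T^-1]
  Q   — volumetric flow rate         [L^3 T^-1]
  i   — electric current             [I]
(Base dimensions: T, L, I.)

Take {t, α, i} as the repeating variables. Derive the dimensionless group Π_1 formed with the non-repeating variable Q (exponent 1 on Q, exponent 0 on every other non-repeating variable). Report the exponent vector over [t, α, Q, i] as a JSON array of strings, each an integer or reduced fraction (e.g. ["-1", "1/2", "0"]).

Write exponents as rows T,L,I / cols t,α,Q,i:
  T: [ 1 -1 -1  0]
  L: [ 0  2  3  0]
  I: [ 0  0  0  1]
RREF → pivots at {t,α,i} ⇒ r = 3
Repeat: t,α,i; free: Q
RREF:
  r0: [   1    0  1/2    0]
  r1: [   0    1  3/2    0]
  r2: [   0    0    0    1]
Fix exponent of Q at 1; solve each RREF row for its pivot's exponent:
  r0: exp(t) + (1/2)·1 = 0 ⇒ exp(t) = -1/2
  r1: exp(α) + (3/2)·1 = 0 ⇒ exp(α) = -3/2
  r2: exp(i) + (0)·1 = 0 ⇒ exp(i) = 0
Π_1 = t^(-1/2) · α^(-3/2) · Q

["-1/2", "-3/2", "1", "0"]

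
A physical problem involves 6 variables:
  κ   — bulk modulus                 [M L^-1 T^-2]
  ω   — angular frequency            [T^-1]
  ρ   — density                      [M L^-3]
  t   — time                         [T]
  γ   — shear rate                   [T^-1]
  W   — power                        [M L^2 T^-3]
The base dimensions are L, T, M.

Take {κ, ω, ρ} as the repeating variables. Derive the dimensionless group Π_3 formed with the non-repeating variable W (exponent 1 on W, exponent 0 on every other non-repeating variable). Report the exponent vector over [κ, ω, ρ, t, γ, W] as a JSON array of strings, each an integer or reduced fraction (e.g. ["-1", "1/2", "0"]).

["-5/2", "2", "3/2", "0", "0", "1"]

Dimensional matrix (L×T×M by κ×ω×ρ×t×γ×W):
  L: [-1  0 -3  0  0  2]
  T: [-2 -1  0  1 -1 -3]
  M: [ 1  0  1  0  0  1]
RREF → pivots at {κ,ω,ρ} ⇒ r = 3
Pivot set = {κ,ω,ρ}, free = {t,γ,W}
RREF:
  r0: [   1    0    0    0    0  5/2]
  r1: [   0    1    0   -1    1   -2]
  r2: [   0    0    1    0    0 -3/2]
Fix exponent of W at 1, t at 0, γ at 0; solve each RREF row for its pivot's exponent:
  r0: exp(κ) + (5/2)·1 = 0 ⇒ exp(κ) = -5/2
  r1: exp(ω) + (-2)·1 = 0 ⇒ exp(ω) = 2
  r2: exp(ρ) + (-3/2)·1 = 0 ⇒ exp(ρ) = 3/2
Π_3 = κ^(-5/2) · ω^2 · ρ^(3/2) · W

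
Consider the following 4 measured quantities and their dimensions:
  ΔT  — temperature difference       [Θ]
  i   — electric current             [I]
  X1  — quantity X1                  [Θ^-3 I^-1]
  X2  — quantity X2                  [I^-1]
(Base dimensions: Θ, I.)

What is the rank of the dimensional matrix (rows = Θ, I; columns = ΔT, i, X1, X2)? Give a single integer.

Write exponents as rows Θ,I / cols ΔT,i,X1,X2:
  Θ: [ 1  0 -3  0]
  I: [ 0  1 -1 -1]
Row reduction gives pivot columns ΔT,i; rank = 2

2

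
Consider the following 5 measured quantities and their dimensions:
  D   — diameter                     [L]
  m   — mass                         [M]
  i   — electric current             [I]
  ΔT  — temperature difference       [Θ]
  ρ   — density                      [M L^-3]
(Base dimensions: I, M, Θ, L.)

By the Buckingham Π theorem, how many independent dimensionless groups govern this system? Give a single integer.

Exponent matrix [I,M,Θ,L] × [D,m,i,ΔT,ρ]:
  I: [ 0  0  1  0  0]
  M: [ 0  1  0  0  1]
  Θ: [ 0  0  0  1  0]
  L: [ 1  0  0  0 -3]
RREF → pivots at {D,m,i,ΔT} ⇒ r = 4
5 vars − rank 4 = 1 Π group

1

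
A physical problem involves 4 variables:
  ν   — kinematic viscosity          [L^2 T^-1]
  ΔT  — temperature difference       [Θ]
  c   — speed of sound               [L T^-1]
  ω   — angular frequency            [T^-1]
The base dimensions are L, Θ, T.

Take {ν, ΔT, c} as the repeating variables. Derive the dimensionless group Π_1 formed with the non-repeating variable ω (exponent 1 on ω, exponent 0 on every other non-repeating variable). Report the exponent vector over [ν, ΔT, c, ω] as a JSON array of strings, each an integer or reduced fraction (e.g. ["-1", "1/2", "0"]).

["1", "0", "-2", "1"]

Dimensional matrix (L×Θ×T by ν×ΔT×c×ω):
  L: [ 2  0  1  0]
  Θ: [ 0  1  0  0]
  T: [-1  0 -1 -1]
Row reduction gives pivot columns ν,ΔT,c; rank = 3
Pivot set = {ν,ΔT,c}, free = {ω}
RREF:
  r0: [   1    0    0   -1]
  r1: [   0    1    0    0]
  r2: [   0    0    1    2]
Fix exponent of ω at 1; solve each RREF row for its pivot's exponent:
  r0: exp(ν) + (-1)·1 = 0 ⇒ exp(ν) = 1
  r1: exp(ΔT) + (0)·1 = 0 ⇒ exp(ΔT) = 0
  r2: exp(c) + (2)·1 = 0 ⇒ exp(c) = -2
Π_1 = ν · c^-2 · ω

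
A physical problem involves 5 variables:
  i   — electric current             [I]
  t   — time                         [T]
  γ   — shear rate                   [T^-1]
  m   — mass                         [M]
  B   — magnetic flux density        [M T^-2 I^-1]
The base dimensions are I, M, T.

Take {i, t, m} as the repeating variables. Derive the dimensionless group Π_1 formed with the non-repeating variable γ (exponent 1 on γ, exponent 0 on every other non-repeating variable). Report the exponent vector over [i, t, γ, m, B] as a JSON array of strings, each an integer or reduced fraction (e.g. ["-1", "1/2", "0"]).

Write exponents as rows I,M,T / cols i,t,γ,m,B:
  I: [ 1  0  0  0 -1]
  M: [ 0  0  0  1  1]
  T: [ 0  1 -1  0 -2]
Echelon form has 3 nonzero rows (pivots: i,t,m)
Pivot set = {i,t,m}, free = {γ,B}
RREF:
  r0: [   1    0    0    0   -1]
  r1: [   0    1   -1    0   -2]
  r2: [   0    0    0    1    1]
Fix exponent of γ at 1, B at 0; solve each RREF row for its pivot's exponent:
  r0: exp(i) + (0)·1 = 0 ⇒ exp(i) = 0
  r1: exp(t) + (-1)·1 = 0 ⇒ exp(t) = 1
  r2: exp(m) + (0)·1 = 0 ⇒ exp(m) = 0
Π_1 = t · γ

["0", "1", "1", "0", "0"]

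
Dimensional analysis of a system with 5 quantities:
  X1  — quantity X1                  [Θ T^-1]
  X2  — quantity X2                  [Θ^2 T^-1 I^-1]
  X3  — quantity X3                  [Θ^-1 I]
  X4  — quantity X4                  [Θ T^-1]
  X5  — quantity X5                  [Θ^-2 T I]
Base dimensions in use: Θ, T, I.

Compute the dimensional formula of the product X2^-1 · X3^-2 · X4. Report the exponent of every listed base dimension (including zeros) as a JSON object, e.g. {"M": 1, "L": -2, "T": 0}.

Write exponents as rows Θ,T,I / cols X1,X2,X3,X4,X5:
  Θ: [ 1  2 -1  1 -2]
  T: [-1 -1  0 -1  1]
  I: [ 0 -1  1  0  1]
  [Θ]: (-1)·2+(-2)·-1+(1)·1 = 1
  [T]: (-1)·-1+(-2)·0+(1)·-1 = 0
  [I]: (-1)·-1+(-2)·1+(1)·0 = -1
⇒ Θ I^-1

{"Θ": 1, "T": 0, "I": -1}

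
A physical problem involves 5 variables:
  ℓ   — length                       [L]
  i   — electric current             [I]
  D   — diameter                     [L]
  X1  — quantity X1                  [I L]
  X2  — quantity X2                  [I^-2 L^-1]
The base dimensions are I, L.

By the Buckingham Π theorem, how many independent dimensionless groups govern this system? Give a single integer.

Dimensional matrix (I×L by ℓ×i×D×X1×X2):
  I: [ 0  1  0  1 -2]
  L: [ 1  0  1  1 -1]
Row reduction gives pivot columns ℓ,i; rank = 2
5 vars − rank 2 = 3 Π groups

3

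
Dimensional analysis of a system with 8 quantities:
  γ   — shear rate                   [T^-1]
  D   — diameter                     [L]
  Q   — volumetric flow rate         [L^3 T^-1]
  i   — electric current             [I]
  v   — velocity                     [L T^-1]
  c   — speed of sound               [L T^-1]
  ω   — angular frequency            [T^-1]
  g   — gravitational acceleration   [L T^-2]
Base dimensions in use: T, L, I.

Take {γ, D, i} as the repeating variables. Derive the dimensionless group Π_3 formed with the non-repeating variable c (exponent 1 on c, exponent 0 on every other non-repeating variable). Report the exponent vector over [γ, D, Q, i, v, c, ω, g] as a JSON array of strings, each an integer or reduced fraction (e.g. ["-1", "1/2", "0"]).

Dimensional matrix (T×L×I by γ×D×Q×i×v×c×ω×g):
  T: [-1  0 -1  0 -1 -1 -1 -2]
  L: [ 0  1  3  0  1  1  0  1]
  I: [ 0  0  0  1  0  0  0  0]
Echelon form has 3 nonzero rows (pivots: γ,D,i)
Pivot set = {γ,D,i}, free = {Q,v,c,ω,g}
RREF:
  r0: [   1    0    1    0    1    1    1    2]
  r1: [   0    1    3    0    1    1    0    1]
  r2: [   0    0    0    1    0    0    0    0]
Fix exponent of c at 1, Q at 0, v at 0, ω at 0, g at 0; solve each RREF row for its pivot's exponent:
  r0: exp(γ) + (1)·1 = 0 ⇒ exp(γ) = -1
  r1: exp(D) + (1)·1 = 0 ⇒ exp(D) = -1
  r2: exp(i) + (0)·1 = 0 ⇒ exp(i) = 0
Π_3 = γ^-1 · D^-1 · c

["-1", "-1", "0", "0", "0", "1", "0", "0"]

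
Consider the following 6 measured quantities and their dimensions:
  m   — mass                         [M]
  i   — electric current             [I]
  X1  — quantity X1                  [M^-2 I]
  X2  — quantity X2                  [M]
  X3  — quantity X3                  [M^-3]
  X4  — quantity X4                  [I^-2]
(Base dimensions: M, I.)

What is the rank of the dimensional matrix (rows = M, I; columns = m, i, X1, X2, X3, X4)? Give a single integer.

Write exponents as rows M,I / cols m,i,X1,X2,X3,X4:
  M: [ 1  0 -2  1 -3  0]
  I: [ 0  1  1  0  0 -2]
Row reduction gives pivot columns m,i; rank = 2

2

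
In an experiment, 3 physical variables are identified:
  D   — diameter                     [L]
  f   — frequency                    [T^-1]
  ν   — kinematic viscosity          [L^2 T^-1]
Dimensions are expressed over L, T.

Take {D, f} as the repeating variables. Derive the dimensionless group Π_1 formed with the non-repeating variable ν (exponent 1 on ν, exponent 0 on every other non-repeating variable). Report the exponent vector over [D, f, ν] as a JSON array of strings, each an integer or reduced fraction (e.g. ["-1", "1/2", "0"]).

Write exponents as rows L,T / cols D,f,ν:
  L: [ 1  0  2]
  T: [ 0 -1 -1]
Row reduction gives pivot columns D,f; rank = 2
Repeat: D,f; free: ν
RREF:
  r0: [   1    0    2]
  r1: [   0    1    1]
Fix exponent of ν at 1; solve each RREF row for its pivot's exponent:
  r0: exp(D) + (2)·1 = 0 ⇒ exp(D) = -2
  r1: exp(f) + (1)·1 = 0 ⇒ exp(f) = -1
Π_1 = D^-2 · f^-1 · ν

["-2", "-1", "1"]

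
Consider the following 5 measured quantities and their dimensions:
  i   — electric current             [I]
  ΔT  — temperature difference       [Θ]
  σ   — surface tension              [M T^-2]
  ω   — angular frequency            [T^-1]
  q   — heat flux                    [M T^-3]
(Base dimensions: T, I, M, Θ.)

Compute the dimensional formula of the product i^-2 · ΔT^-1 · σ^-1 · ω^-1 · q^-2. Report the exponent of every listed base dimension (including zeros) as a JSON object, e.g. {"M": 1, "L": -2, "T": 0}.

Dimensional matrix (T×I×M×Θ by i×ΔT×σ×ω×q):
  T: [ 0  0 -2 -1 -3]
  I: [ 1  0  0  0  0]
  M: [ 0  0  1  0  1]
  Θ: [ 0  1  0  0  0]
  [T]: (-2)·0+(-1)·0+(-1)·-2+(-1)·-1+(-2)·-3 = 9
  [I]: (-2)·1+(-1)·0+(-1)·0+(-1)·0+(-2)·0 = -2
  [M]: (-2)·0+(-1)·0+(-1)·1+(-1)·0+(-2)·1 = -3
  [Θ]: (-2)·0+(-1)·1+(-1)·0+(-1)·0+(-2)·0 = -1
⇒ T^9 I^-2 M^-3 Θ^-1

{"T": 9, "I": -2, "M": -3, "Θ": -1}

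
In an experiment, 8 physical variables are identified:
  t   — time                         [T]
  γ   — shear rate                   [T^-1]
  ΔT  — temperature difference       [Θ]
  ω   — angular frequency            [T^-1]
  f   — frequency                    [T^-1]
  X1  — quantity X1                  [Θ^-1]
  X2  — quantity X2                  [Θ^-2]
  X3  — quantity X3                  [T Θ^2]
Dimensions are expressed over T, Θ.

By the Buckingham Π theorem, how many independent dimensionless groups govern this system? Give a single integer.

6

Exponent matrix [T,Θ] × [t,γ,ΔT,ω,f,X1,X2,X3]:
  T: [ 1 -1  0 -1 -1  0  0  1]
  Θ: [ 0  0  1  0  0 -1 -2  2]
Echelon form has 2 nonzero rows (pivots: t,ΔT)
n=8, r=2 ⇒ 6 dimensionless groups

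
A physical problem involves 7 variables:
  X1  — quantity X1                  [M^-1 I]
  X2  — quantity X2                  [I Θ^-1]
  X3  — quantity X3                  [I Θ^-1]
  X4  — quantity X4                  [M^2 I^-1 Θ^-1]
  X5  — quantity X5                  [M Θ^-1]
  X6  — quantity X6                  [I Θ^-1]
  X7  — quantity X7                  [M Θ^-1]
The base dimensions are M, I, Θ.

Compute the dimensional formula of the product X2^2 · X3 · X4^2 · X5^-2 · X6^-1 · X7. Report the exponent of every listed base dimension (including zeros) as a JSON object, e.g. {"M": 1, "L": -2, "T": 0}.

{"M": 3, "I": 0, "Θ": -3}

Dimensional matrix (M×I×Θ by X1×X2×X3×X4×X5×X6×X7):
  M: [-1  0  0  2  1  0  1]
  I: [ 1  1  1 -1  0  1  0]
  Θ: [ 0 -1 -1 -1 -1 -1 -1]
  [M]: (2)·0+(1)·0+(2)·2+(-2)·1+(-1)·0+(1)·1 = 3
  [I]: (2)·1+(1)·1+(2)·-1+(-2)·0+(-1)·1+(1)·0 = 0
  [Θ]: (2)·-1+(1)·-1+(2)·-1+(-2)·-1+(-1)·-1+(1)·-1 = -3
⇒ M^3 Θ^-3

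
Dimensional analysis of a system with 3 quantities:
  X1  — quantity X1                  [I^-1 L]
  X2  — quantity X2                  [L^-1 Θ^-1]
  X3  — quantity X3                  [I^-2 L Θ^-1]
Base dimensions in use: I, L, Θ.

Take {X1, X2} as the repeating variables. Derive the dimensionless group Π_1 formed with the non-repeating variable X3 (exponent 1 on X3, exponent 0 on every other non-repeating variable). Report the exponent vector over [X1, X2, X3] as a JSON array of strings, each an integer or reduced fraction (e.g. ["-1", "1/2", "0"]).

Dimensional matrix (I×L×Θ by X1×X2×X3):
  I: [-1  0 -2]
  L: [ 1 -1  1]
  Θ: [ 0 -1 -1]
Row reduction gives pivot columns X1,X2; rank = 2
Pivot set = {X1,X2}, free = {X3}
RREF:
  r0: [   1    0    2]
  r1: [   0    1    1]
  r2: [   0    0    0]
Fix exponent of X3 at 1; solve each RREF row for its pivot's exponent:
  r0: exp(X1) + (2)·1 = 0 ⇒ exp(X1) = -2
  r1: exp(X2) + (1)·1 = 0 ⇒ exp(X2) = -1
Π_1 = X1^-2 · X2^-1 · X3

["-2", "-1", "1"]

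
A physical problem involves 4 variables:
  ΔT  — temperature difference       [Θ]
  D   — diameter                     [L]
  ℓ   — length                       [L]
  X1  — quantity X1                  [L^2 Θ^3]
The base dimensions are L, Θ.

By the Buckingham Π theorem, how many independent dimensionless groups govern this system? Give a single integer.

Dimensional matrix (L×Θ by ΔT×D×ℓ×X1):
  L: [ 0  1  1  2]
  Θ: [ 1  0  0  3]
Echelon form has 2 nonzero rows (pivots: ΔT,D)
4 vars − rank 2 = 2 Π groups

2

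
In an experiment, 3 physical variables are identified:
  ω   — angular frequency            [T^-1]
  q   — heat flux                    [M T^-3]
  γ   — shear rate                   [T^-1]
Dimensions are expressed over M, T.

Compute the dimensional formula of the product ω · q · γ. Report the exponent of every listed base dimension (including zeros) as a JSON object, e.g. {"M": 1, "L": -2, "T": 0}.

Exponent matrix [M,T] × [ω,q,γ]:
  M: [ 0  1  0]
  T: [-1 -3 -1]
  [M]: (1)·0+(1)·1+(1)·0 = 1
  [T]: (1)·-1+(1)·-3+(1)·-1 = -5
⇒ M T^-5

{"M": 1, "T": -5}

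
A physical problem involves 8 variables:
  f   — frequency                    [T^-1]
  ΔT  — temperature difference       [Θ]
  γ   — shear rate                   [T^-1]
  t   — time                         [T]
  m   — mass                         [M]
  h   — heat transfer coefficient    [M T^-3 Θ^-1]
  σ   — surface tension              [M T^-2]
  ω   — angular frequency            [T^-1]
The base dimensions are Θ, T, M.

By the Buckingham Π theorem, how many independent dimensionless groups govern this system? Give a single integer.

5

Dimensional matrix (Θ×T×M by f×ΔT×γ×t×m×h×σ×ω):
  Θ: [ 0  1  0  0  0 -1  0  0]
  T: [-1  0 -1  1  0 -3 -2 -1]
  M: [ 0  0  0  0  1  1  1  0]
Row reduction gives pivot columns f,ΔT,m; rank = 3
n=8, r=3 ⇒ 5 dimensionless groups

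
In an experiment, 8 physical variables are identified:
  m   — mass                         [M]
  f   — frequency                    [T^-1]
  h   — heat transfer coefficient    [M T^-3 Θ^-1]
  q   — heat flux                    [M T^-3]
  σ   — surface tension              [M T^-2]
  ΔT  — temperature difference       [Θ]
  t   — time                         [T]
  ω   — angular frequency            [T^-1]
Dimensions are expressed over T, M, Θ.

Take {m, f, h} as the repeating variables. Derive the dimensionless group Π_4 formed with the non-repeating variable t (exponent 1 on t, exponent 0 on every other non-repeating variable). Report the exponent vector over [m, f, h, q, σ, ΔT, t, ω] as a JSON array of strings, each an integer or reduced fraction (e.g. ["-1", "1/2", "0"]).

["0", "1", "0", "0", "0", "0", "1", "0"]

Exponent matrix [T,M,Θ] × [m,f,h,q,σ,ΔT,t,ω]:
  T: [ 0 -1 -3 -3 -2  0  1 -1]
  M: [ 1  0  1  1  1  0  0  0]
  Θ: [ 0  0 -1  0  0  1  0  0]
Echelon form has 3 nonzero rows (pivots: m,f,h)
Repeat: m,f,h; free: q,σ,ΔT,t,ω
RREF:
  r0: [   1    0    0    1    1    1    0    0]
  r1: [   0    1    0    3    2    3   -1    1]
  r2: [   0    0    1    0    0   -1    0    0]
Fix exponent of t at 1, q at 0, σ at 0, ΔT at 0, ω at 0; solve each RREF row for its pivot's exponent:
  r0: exp(m) + (0)·1 = 0 ⇒ exp(m) = 0
  r1: exp(f) + (-1)·1 = 0 ⇒ exp(f) = 1
  r2: exp(h) + (0)·1 = 0 ⇒ exp(h) = 0
Π_4 = f · t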